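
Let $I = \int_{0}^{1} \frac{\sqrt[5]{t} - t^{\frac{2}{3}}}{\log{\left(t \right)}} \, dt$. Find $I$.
$- \log{\left(\frac{25}{18} \right)}$

Introduce a parameter $a$ in the exponent: let $I(a) = \int_{0}^{1} \frac{\sqrt[5]{t} - t^{a}}{\log{\left(t \right)}} \, dt$.

Since $\dfrac{\partial}{\partial a}\,t^{a} = t^{a} \ln t$, the $\ln t$ in the denominator cancels and
$$\frac{dI}{da} = \int_{0}^{1} -1 t^{a} \, dt = -1 \left[\frac{t^{a+1}}{a+1}\right]_0^1 = - \frac{1}{a + 1}.$$

Integrating with respect to $a$ gives $I(a) = - \log{\left(\frac{5 a}{6} + \frac{5}{6} \right)} + C$.

At $a = \frac{1}{5}$ the integrand is identically $0$, so $I(\frac{1}{5}) = 0$. The closed form gives $0$, hence $C = 0$.

Setting $a = \frac{2}{3}$:
$$I = - \log{\left(\frac{25}{18} \right)}.$$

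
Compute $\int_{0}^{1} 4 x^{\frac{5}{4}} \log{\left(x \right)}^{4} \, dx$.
$\frac{32768}{19683}$

Consider the simpler parametrised integral
$$J(a) = \int_{0}^{1} 4 x^{a} \, dx = \frac{4}{a + 1}.$$

Differentiating under the integral sign brings down a factor of $\ln x$:
$$\frac{dJ}{da} = \int_{0}^{1} 4 x^{a} \log{\left(x \right)} \, dx = - \frac{4}{\left(a + 1\right)^{2}}.$$

Repeating $4$ times in total — each differentiation brings down another $\ln x$ — gives
$$\frac{d^{4}J}{da^{4}} = \int_{0}^{1} 4 x^{a} \log{\left(x \right)}^{4} \, dx = \frac{96}{\left(a + 1\right)^{5}},$$
and the integrand here is exactly the target integrand, so $I = \frac{96}{\left(a + 1\right)^{5}}$.

Setting $a = \frac{5}{4}$:
$$I = \frac{32768}{19683}.$$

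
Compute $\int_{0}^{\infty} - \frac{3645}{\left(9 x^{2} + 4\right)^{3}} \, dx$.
$- \frac{3645 \pi}{512}$

Begin with the known result
$$J(a) = \int_{0}^{\infty} - \frac{5}{a^{2} + x^{2}} \, dx = - \frac{5 \pi}{2 a}.$$

Differentiating under the integral sign with respect to $a$,
$$\frac{dJ}{da} = \int_{0}^{\infty} \frac{10 a}{\left(a^{2} + x^{2}\right)^{2}} \, dx = \frac{5 \pi}{2 a^{2}},$$
so $\int_{0}^{\infty} - \frac{5}{\left(a^{2} + x^{2}\right)^{2}} \, dx = - \frac{5 \pi}{4 a^{3}}$.

Repeating — each differentiation of $1/(x^2+a^2)^j$ produces $-2ja/(x^2+a^2)^{j+1}$ — and dividing through by $-2ja$ at each step yields, after $2$ differentiations in total,
$$\int_{0}^{\infty} - \frac{5}{\left(a^{2} + x^{2}\right)^{3}} \, dx = - \frac{15 \pi}{16 a^{5}}.$$

Setting $a = \frac{2}{3}$:
$$I = - \frac{3645 \pi}{512}.$$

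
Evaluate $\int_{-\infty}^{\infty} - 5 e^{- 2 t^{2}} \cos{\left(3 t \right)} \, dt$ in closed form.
$- \frac{5 \sqrt{2} \sqrt{\pi}}{2 e^{\frac{9}{8}}}$

Let $b$ denote the cosine frequency and define $I(b) = \int_{-\infty}^{\infty} - 5 e^{- 2 t^{2}} \cos{\left(b t \right)} \, dt$.

Differentiating under the integral sign,
$$I'(b) = \int_{-\infty}^{\infty} 5 t e^{- 2 t^{2}} \sin{\left(b t \right)} \, dt.$$

Integrate $\int_{-\infty}^{\infty} t \sin(b t)\, e^{- 2 t^{2}}\, dt$ by parts with $u = \sin(b t)$ and $dv = t\, e^{- 2 t^{2}}\, dt$, giving $v = - \frac{e^{- 2 t^{2}}}{4}$. The boundary term vanishes and
$$\int_{-\infty}^{\infty} t \sin(b t)\, e^{- 2 t^{2}}\, dt = \frac{b}{4} \int_{-\infty}^{\infty} \cos(b t)\, e^{- 2 t^{2}}\, dt,$$
so $I'(b) = - \frac{b}{4}\, I(b)$.

This is a separable first-order ODE; solving with the initial condition $I(0) = \int_{-\infty}^{\infty} - 5 e^{- 2 t^{2}}\,dt = - \frac{5 \sqrt{2} \sqrt{\pi}}{2}$ gives
$$I(b) = - \frac{5 \sqrt{2} \sqrt{\pi} e^{- \frac{b^{2}}{8}}}{2}.$$

Setting $b = 3$:
$$I = - \frac{5 \sqrt{2} \sqrt{\pi}}{2 e^{\frac{9}{8}}}.$$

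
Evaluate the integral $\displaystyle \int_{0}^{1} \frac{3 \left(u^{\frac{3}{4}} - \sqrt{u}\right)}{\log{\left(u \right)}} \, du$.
$\log{\left(\frac{343}{216} \right)}$

Introduce a parameter $a$ in the exponent: let $I(a) = \int_{0}^{1} \frac{3 \left(- \sqrt{u} + u^{a}\right)}{\log{\left(u \right)}} \, du$.

Since $\dfrac{\partial}{\partial a}\,u^{a} = u^{a} \ln u$, the $\ln u$ in the denominator cancels and
$$\frac{dI}{da} = \int_{0}^{1} 3 u^{a} \, du = 3 \left[\frac{u^{a+1}}{a+1}\right]_0^1 = \frac{3}{a + 1}.$$

Integrating with respect to $a$ gives $I(a) = \log{\left(\frac{8 \left(a + 1\right)^{3}}{27} \right)} + C$.

At $a = \frac{1}{2}$ the integrand is identically $0$, so $I(\frac{1}{2}) = 0$. The closed form gives $0$, hence $C = 0$.

Setting $a = \frac{3}{4}$:
$$I = \log{\left(\frac{343}{216} \right)}.$$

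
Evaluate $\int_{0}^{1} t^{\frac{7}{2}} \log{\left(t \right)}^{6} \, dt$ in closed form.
$\frac{10240}{531441}$

Begin with the known integral
$$J(a) = \int_{0}^{1} t^{a} \, dt = \frac{1}{a + 1}.$$

Differentiating under the integral sign brings down a factor of $\ln t$:
$$\frac{dJ}{da} = \int_{0}^{1} t^{a} \log{\left(t \right)} \, dt = - \frac{1}{\left(a + 1\right)^{2}}.$$

Repeating $6$ times in total — each differentiation brings down another $\ln t$ — gives
$$\frac{d^{6}J}{da^{6}} = \int_{0}^{1} t^{a} \log{\left(t \right)}^{6} \, dt = \frac{720}{\left(a + 1\right)^{7}},$$
and the integrand here is exactly the target integrand, so $I = \frac{720}{\left(a + 1\right)^{7}}$.

Setting $a = \frac{7}{2}$:
$$I = \frac{10240}{531441}.$$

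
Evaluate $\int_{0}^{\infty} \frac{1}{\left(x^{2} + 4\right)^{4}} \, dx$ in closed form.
$\frac{5 \pi}{4096}$

Start from the standard arctangent integral
$$J(a) = \int_{0}^{\infty} \frac{1}{a^{2} + x^{2}} \, dx = \frac{\pi}{2 a}.$$

Differentiating under the integral sign with respect to $a$,
$$\frac{dJ}{da} = \int_{0}^{\infty} - \frac{2 a}{\left(a^{2} + x^{2}\right)^{2}} \, dx = - \frac{\pi}{2 a^{2}},$$
so $\int_{0}^{\infty} \frac{1}{\left(a^{2} + x^{2}\right)^{2}} \, dx = \frac{\pi}{4 a^{3}}$.

Repeating — each differentiation of $1/(x^2+a^2)^j$ produces $-2ja/(x^2+a^2)^{j+1}$ — and dividing through by $-2ja$ at each step yields, after $3$ differentiations in total,
$$\int_{0}^{\infty} \frac{1}{\left(a^{2} + x^{2}\right)^{4}} \, dx = \frac{5 \pi}{32 a^{7}}.$$

Setting $a = 2$:
$$I = \frac{5 \pi}{4096}.$$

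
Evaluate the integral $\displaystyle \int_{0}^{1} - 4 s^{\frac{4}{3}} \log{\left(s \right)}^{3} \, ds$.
$\frac{1944}{2401}$

Begin with the known integral
$$J(a) = \int_{0}^{1} - 4 s^{a} \, ds = - \frac{4}{a + 1}.$$

Differentiating under the integral sign brings down a factor of $\ln s$:
$$\frac{dJ}{da} = \int_{0}^{1} - 4 s^{a} \log{\left(s \right)} \, ds = \frac{4}{\left(a + 1\right)^{2}}.$$

Repeating $3$ times in total — each differentiation brings down another $\ln s$ — gives
$$\frac{d^{3}J}{da^{3}} = \int_{0}^{1} - 4 s^{a} \log{\left(s \right)}^{3} \, ds = \frac{24}{\left(a + 1\right)^{4}},$$
and the integrand here is exactly the target integrand, so $I = \frac{24}{\left(a + 1\right)^{4}}$.

Setting $a = \frac{4}{3}$:
$$I = \frac{1944}{2401}.$$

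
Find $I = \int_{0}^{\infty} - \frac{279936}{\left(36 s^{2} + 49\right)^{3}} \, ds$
$- \frac{8748 \pi}{16807}$

Start from the standard arctangent integral
$$J(a) = \int_{0}^{\infty} - \frac{6}{a^{2} + s^{2}} \, ds = - \frac{3 \pi}{a}.$$

Differentiating under the integral sign with respect to $a$,
$$\frac{dJ}{da} = \int_{0}^{\infty} \frac{12 a}{\left(a^{2} + s^{2}\right)^{2}} \, ds = \frac{3 \pi}{a^{2}},$$
so $\int_{0}^{\infty} - \frac{6}{\left(a^{2} + s^{2}\right)^{2}} \, ds = - \frac{3 \pi}{2 a^{3}}$.

Repeating — each differentiation of $1/(s^2+a^2)^j$ produces $-2ja/(s^2+a^2)^{j+1}$ — and dividing through by $-2ja$ at each step yields, after $2$ differentiations in total,
$$\int_{0}^{\infty} - \frac{6}{\left(a^{2} + s^{2}\right)^{3}} \, ds = - \frac{9 \pi}{8 a^{5}}.$$

Setting $a = \frac{7}{6}$:
$$I = - \frac{8748 \pi}{16807}.$$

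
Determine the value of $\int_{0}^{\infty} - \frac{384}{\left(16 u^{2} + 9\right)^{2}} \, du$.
$- \frac{8 \pi}{9}$

Recall the elementary integral
$$J(a) = \int_{0}^{\infty} - \frac{3}{2 \left(a^{2} + u^{2}\right)} \, du = - \frac{3 \pi}{4 a}.$$

Differentiating under the integral sign with respect to $a$,
$$\frac{dJ}{da} = \int_{0}^{\infty} \frac{3 a}{\left(a^{2} + u^{2}\right)^{2}} \, du = \frac{3 \pi}{4 a^{2}},$$
so $\int_{0}^{\infty} - \frac{3}{2 \left(a^{2} + u^{2}\right)^{2}} \, du = - \frac{3 \pi}{8 a^{3}}$.

Setting $a = \frac{3}{4}$:
$$I = - \frac{8 \pi}{9}.$$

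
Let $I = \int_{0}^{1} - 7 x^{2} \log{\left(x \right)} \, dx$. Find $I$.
$\frac{7}{9}$

Begin with the known integral
$$J(a) = \int_{0}^{1} - 7 x^{a} \, dx = - \frac{7}{a + 1}.$$

Differentiating under the integral sign brings down a factor of $\ln x$:
$$\frac{dJ}{da} = \int_{0}^{1} - 7 x^{a} \log{\left(x \right)} \, dx = \frac{7}{\left(a + 1\right)^{2}}.$$

The integral on the left is $I$, so $I = \frac{7}{\left(a + 1\right)^{2}}$.

Setting $a = 2$:
$$I = \frac{7}{9}.$$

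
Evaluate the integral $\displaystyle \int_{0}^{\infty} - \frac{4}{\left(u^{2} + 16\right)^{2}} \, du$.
$- \frac{\pi}{64}$

Begin with the known result
$$J(a) = \int_{0}^{\infty} - \frac{4}{a^{2} + u^{2}} \, du = - \frac{2 \pi}{a}.$$

Differentiating under the integral sign with respect to $a$,
$$\frac{dJ}{da} = \int_{0}^{\infty} \frac{8 a}{\left(a^{2} + u^{2}\right)^{2}} \, du = \frac{2 \pi}{a^{2}},$$
so $\int_{0}^{\infty} - \frac{4}{\left(a^{2} + u^{2}\right)^{2}} \, du = - \frac{\pi}{a^{3}}$.

Setting $a = 4$:
$$I = - \frac{\pi}{64}.$$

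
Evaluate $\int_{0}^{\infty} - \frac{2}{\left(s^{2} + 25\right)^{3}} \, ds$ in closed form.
$- \frac{3 \pi}{25000}$

Start from the standard arctangent integral
$$J(a) = \int_{0}^{\infty} - \frac{2}{a^{2} + s^{2}} \, ds = - \frac{\pi}{a}.$$

Differentiating under the integral sign with respect to $a$,
$$\frac{dJ}{da} = \int_{0}^{\infty} \frac{4 a}{\left(a^{2} + s^{2}\right)^{2}} \, ds = \frac{\pi}{a^{2}},$$
so $\int_{0}^{\infty} - \frac{2}{\left(a^{2} + s^{2}\right)^{2}} \, ds = - \frac{\pi}{2 a^{3}}$.

Repeating — each differentiation of $1/(s^2+a^2)^j$ produces $-2ja/(s^2+a^2)^{j+1}$ — and dividing through by $-2ja$ at each step yields, after $2$ differentiations in total,
$$\int_{0}^{\infty} - \frac{2}{\left(a^{2} + s^{2}\right)^{3}} \, ds = - \frac{3 \pi}{8 a^{5}}.$$

Setting $a = 5$:
$$I = - \frac{3 \pi}{25000}.$$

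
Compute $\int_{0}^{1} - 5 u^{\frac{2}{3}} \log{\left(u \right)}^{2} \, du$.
$- \frac{54}{25}$

Start from the elementary integral
$$J(a) = \int_{0}^{1} - 5 u^{a} \, du = - \frac{5}{a + 1}.$$

Differentiating under the integral sign brings down a factor of $\ln u$:
$$\frac{dJ}{da} = \int_{0}^{1} - 5 u^{a} \log{\left(u \right)} \, du = \frac{5}{\left(a + 1\right)^{2}}.$$

Repeating twice in total — each differentiation brings down another $\ln u$ — gives
$$\frac{d^{2}J}{da^{2}} = \int_{0}^{1} - 5 u^{a} \log{\left(u \right)}^{2} \, du = - \frac{10}{\left(a + 1\right)^{3}},$$
and the integrand here is exactly the target integrand, so $I = - \frac{10}{\left(a + 1\right)^{3}}$.

Setting $a = \frac{2}{3}$:
$$I = - \frac{54}{25}.$$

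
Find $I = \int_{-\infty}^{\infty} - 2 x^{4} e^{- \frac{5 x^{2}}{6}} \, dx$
$- \frac{54 \sqrt{30} \sqrt{\pi}}{125}$

Start from the elementary integral
$$J(a) = \int_{-\infty}^{\infty} - 2 e^{- a x^{2}} \, dx = - \frac{2 \sqrt{\pi}}{\sqrt{a}}.$$

Differentiating under the integral sign brings down a factor of $(-x^2)$:
$$\frac{dJ}{da} = \int_{-\infty}^{\infty} 2 x^{2} e^{- a x^{2}} \, dx = \frac{\sqrt{\pi}}{a^{\frac{3}{2}}}.$$

Repeating twice in total — each differentiation brings down another $(-x^2)$ — gives
$$\frac{d^{2}J}{da^{2}} = \int_{-\infty}^{\infty} - 2 x^{4} e^{- a x^{2}} \, dx = - \frac{3 \sqrt{\pi}}{2 a^{\frac{5}{2}}},$$
and the integrand here is exactly the target integrand, so $I = - \frac{3 \sqrt{\pi}}{2 a^{\frac{5}{2}}}$.

Setting $a = \frac{5}{6}$:
$$I = - \frac{54 \sqrt{30} \sqrt{\pi}}{125}.$$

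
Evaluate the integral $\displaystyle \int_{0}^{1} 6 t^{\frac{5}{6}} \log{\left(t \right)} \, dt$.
$- \frac{216}{121}$

Consider the simpler parametrised integral
$$J(a) = \int_{0}^{1} 6 t^{a} \, dt = \frac{6}{a + 1}.$$

Differentiating under the integral sign brings down a factor of $\ln t$:
$$\frac{dJ}{da} = \int_{0}^{1} 6 t^{a} \log{\left(t \right)} \, dt = - \frac{6}{\left(a + 1\right)^{2}}.$$

The integral on the left is $I$, so $I = - \frac{6}{\left(a + 1\right)^{2}}$.

Setting $a = \frac{5}{6}$:
$$I = - \frac{216}{121}.$$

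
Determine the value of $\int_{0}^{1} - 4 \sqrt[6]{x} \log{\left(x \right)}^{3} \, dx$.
$\frac{31104}{2401}$

Consider the simpler parametrised integral
$$J(a) = \int_{0}^{1} - 4 x^{a} \, dx = - \frac{4}{a + 1}.$$

Differentiating under the integral sign brings down a factor of $\ln x$:
$$\frac{dJ}{da} = \int_{0}^{1} - 4 x^{a} \log{\left(x \right)} \, dx = \frac{4}{\left(a + 1\right)^{2}}.$$

Repeating $3$ times in total — each differentiation brings down another $\ln x$ — gives
$$\frac{d^{3}J}{da^{3}} = \int_{0}^{1} - 4 x^{a} \log{\left(x \right)}^{3} \, dx = \frac{24}{\left(a + 1\right)^{4}},$$
and the integrand here is exactly the target integrand, so $I = \frac{24}{\left(a + 1\right)^{4}}$.

Setting $a = \frac{1}{6}$:
$$I = \frac{31104}{2401}.$$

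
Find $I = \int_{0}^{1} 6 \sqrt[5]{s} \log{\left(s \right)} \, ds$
$- \frac{25}{6}$

Consider the simpler parametrised integral
$$J(a) = \int_{0}^{1} 6 s^{a} \, ds = \frac{6}{a + 1}.$$

Differentiating under the integral sign brings down a factor of $\ln s$:
$$\frac{dJ}{da} = \int_{0}^{1} 6 s^{a} \log{\left(s \right)} \, ds = - \frac{6}{\left(a + 1\right)^{2}}.$$

The integral on the left is $I$, so $I = - \frac{6}{\left(a + 1\right)^{2}}$.

Setting $a = \frac{1}{5}$:
$$I = - \frac{25}{6}.$$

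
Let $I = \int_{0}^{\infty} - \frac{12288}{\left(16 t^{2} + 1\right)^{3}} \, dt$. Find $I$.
$- 576 \pi$

Begin with the known result
$$J(a) = \int_{0}^{\infty} - \frac{3}{a^{2} + t^{2}} \, dt = - \frac{3 \pi}{2 a}.$$

Differentiating under the integral sign with respect to $a$,
$$\frac{dJ}{da} = \int_{0}^{\infty} \frac{6 a}{\left(a^{2} + t^{2}\right)^{2}} \, dt = \frac{3 \pi}{2 a^{2}},$$
so $\int_{0}^{\infty} - \frac{3}{\left(a^{2} + t^{2}\right)^{2}} \, dt = - \frac{3 \pi}{4 a^{3}}$.

Repeating — each differentiation of $1/(t^2+a^2)^j$ produces $-2ja/(t^2+a^2)^{j+1}$ — and dividing through by $-2ja$ at each step yields, after $2$ differentiations in total,
$$\int_{0}^{\infty} - \frac{3}{\left(a^{2} + t^{2}\right)^{3}} \, dt = - \frac{9 \pi}{16 a^{5}}.$$

Setting $a = \frac{1}{4}$:
$$I = - 576 \pi.$$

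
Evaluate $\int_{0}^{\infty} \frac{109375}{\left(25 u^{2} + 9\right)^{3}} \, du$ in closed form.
$\frac{21875 \pi}{1296}$

Start from the standard arctangent integral
$$J(a) = \int_{0}^{\infty} \frac{7}{a^{2} + u^{2}} \, du = \frac{7 \pi}{2 a}.$$

Differentiating under the integral sign with respect to $a$,
$$\frac{dJ}{da} = \int_{0}^{\infty} - \frac{14 a}{\left(a^{2} + u^{2}\right)^{2}} \, du = - \frac{7 \pi}{2 a^{2}},$$
so $\int_{0}^{\infty} \frac{7}{\left(a^{2} + u^{2}\right)^{2}} \, du = \frac{7 \pi}{4 a^{3}}$.

Repeating — each differentiation of $1/(u^2+a^2)^j$ produces $-2ja/(u^2+a^2)^{j+1}$ — and dividing through by $-2ja$ at each step yields, after $2$ differentiations in total,
$$\int_{0}^{\infty} \frac{7}{\left(a^{2} + u^{2}\right)^{3}} \, du = \frac{21 \pi}{16 a^{5}}.$$

Setting $a = \frac{3}{5}$:
$$I = \frac{21875 \pi}{1296}.$$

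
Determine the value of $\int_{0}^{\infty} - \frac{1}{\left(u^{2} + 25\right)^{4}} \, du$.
$- \frac{\pi}{500000}$

Begin with the known result
$$J(a) = \int_{0}^{\infty} - \frac{1}{a^{2} + u^{2}} \, du = - \frac{\pi}{2 a}.$$

Differentiating under the integral sign with respect to $a$,
$$\frac{dJ}{da} = \int_{0}^{\infty} \frac{2 a}{\left(a^{2} + u^{2}\right)^{2}} \, du = \frac{\pi}{2 a^{2}},$$
so $\int_{0}^{\infty} - \frac{1}{\left(a^{2} + u^{2}\right)^{2}} \, du = - \frac{\pi}{4 a^{3}}$.

Repeating — each differentiation of $1/(u^2+a^2)^j$ produces $-2ja/(u^2+a^2)^{j+1}$ — and dividing through by $-2ja$ at each step yields, after $3$ differentiations in total,
$$\int_{0}^{\infty} - \frac{1}{\left(a^{2} + u^{2}\right)^{4}} \, du = - \frac{5 \pi}{32 a^{7}}.$$

Setting $a = 5$:
$$I = - \frac{\pi}{500000}.$$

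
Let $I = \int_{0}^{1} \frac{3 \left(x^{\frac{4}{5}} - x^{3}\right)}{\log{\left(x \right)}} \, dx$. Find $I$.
$\log{\left(\frac{729}{8000} \right)}$

Replace the exponent $\frac{4}{5}$ by a parameter $a$: let $I(a) = \int_{0}^{1} \frac{3 \left(- x^{3} + x^{a}\right)}{\log{\left(x \right)}} \, dx$.

Since $\dfrac{\partial}{\partial a}\,x^{a} = x^{a} \ln x$, the $\ln x$ in the denominator cancels and
$$\frac{dI}{da} = \int_{0}^{1} 3 x^{a} \, dx = 3 \left[\frac{x^{a+1}}{a+1}\right]_0^1 = \frac{3}{a + 1}.$$

Integrating with respect to $a$ gives $I(a) = \log{\left(\frac{\left(a + 1\right)^{3}}{64} \right)} + C$.

At $a = 3$ the integrand is identically $0$, so $I(3) = 0$. The closed form gives $0$, hence $C = 0$.

Setting $a = \frac{4}{5}$:
$$I = \log{\left(\frac{729}{8000} \right)}.$$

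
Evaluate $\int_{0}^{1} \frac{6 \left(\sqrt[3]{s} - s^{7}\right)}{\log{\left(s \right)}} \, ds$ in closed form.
$- \log{\left(46656 \right)}$

Introduce a parameter $a$ in the exponent: let $I(a) = \int_{0}^{1} \frac{6 \left(- s^{7} + s^{a}\right)}{\log{\left(s \right)}} \, ds$.

Since $\dfrac{\partial}{\partial a}\,s^{a} = s^{a} \ln s$, the $\ln s$ in the denominator cancels and
$$\frac{dI}{da} = \int_{0}^{1} 6 s^{a} \, ds = 6 \left[\frac{s^{a+1}}{a+1}\right]_0^1 = \frac{6}{a + 1}.$$

Integrating with respect to $a$ gives $I(a) = \log{\left(\frac{\left(a + 1\right)^{6}}{262144} \right)} + C$.

At $a = 7$ the integrand is identically $0$, so $I(7) = 0$. The closed form gives $0$, hence $C = 0$.

Setting $a = \frac{1}{3}$:
$$I = - \log{\left(46656 \right)}.$$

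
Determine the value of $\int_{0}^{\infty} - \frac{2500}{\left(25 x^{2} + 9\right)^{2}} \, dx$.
$- \frac{125 \pi}{27}$

Recall the elementary integral
$$J(a) = \int_{0}^{\infty} - \frac{4}{a^{2} + x^{2}} \, dx = - \frac{2 \pi}{a}.$$

Differentiating under the integral sign with respect to $a$,
$$\frac{dJ}{da} = \int_{0}^{\infty} \frac{8 a}{\left(a^{2} + x^{2}\right)^{2}} \, dx = \frac{2 \pi}{a^{2}},$$
so $\int_{0}^{\infty} - \frac{4}{\left(a^{2} + x^{2}\right)^{2}} \, dx = - \frac{\pi}{a^{3}}$.

Setting $a = \frac{3}{5}$:
$$I = - \frac{125 \pi}{27}.$$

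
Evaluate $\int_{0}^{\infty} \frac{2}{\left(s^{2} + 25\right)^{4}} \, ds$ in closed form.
$\frac{\pi}{250000}$

Recall the elementary integral
$$J(a) = \int_{0}^{\infty} \frac{2}{a^{2} + s^{2}} \, ds = \frac{\pi}{a}.$$

Differentiating under the integral sign with respect to $a$,
$$\frac{dJ}{da} = \int_{0}^{\infty} - \frac{4 a}{\left(a^{2} + s^{2}\right)^{2}} \, ds = - \frac{\pi}{a^{2}},$$
so $\int_{0}^{\infty} \frac{2}{\left(a^{2} + s^{2}\right)^{2}} \, ds = \frac{\pi}{2 a^{3}}$.

Repeating — each differentiation of $1/(s^2+a^2)^j$ produces $-2ja/(s^2+a^2)^{j+1}$ — and dividing through by $-2ja$ at each step yields, after $3$ differentiations in total,
$$\int_{0}^{\infty} \frac{2}{\left(a^{2} + s^{2}\right)^{4}} \, ds = \frac{5 \pi}{16 a^{7}}.$$

Setting $a = 5$:
$$I = \frac{\pi}{250000}.$$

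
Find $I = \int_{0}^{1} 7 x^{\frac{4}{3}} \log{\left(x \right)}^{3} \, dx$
$- \frac{486}{343}$

Consider the simpler parametrised integral
$$J(a) = \int_{0}^{1} 7 x^{a} \, dx = \frac{7}{a + 1}.$$

Differentiating under the integral sign brings down a factor of $\ln x$:
$$\frac{dJ}{da} = \int_{0}^{1} 7 x^{a} \log{\left(x \right)} \, dx = - \frac{7}{\left(a + 1\right)^{2}}.$$

Repeating $3$ times in total — each differentiation brings down another $\ln x$ — gives
$$\frac{d^{3}J}{da^{3}} = \int_{0}^{1} 7 x^{a} \log{\left(x \right)}^{3} \, dx = - \frac{42}{\left(a + 1\right)^{4}},$$
and the integrand here is exactly the target integrand, so $I = - \frac{42}{\left(a + 1\right)^{4}}$.

Setting $a = \frac{4}{3}$:
$$I = - \frac{486}{343}.$$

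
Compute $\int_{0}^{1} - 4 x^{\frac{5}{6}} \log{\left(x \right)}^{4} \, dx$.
$- \frac{746496}{161051}$

Begin with the known integral
$$J(a) = \int_{0}^{1} - 4 x^{a} \, dx = - \frac{4}{a + 1}.$$

Differentiating under the integral sign brings down a factor of $\ln x$:
$$\frac{dJ}{da} = \int_{0}^{1} - 4 x^{a} \log{\left(x \right)} \, dx = \frac{4}{\left(a + 1\right)^{2}}.$$

Repeating $4$ times in total — each differentiation brings down another $\ln x$ — gives
$$\frac{d^{4}J}{da^{4}} = \int_{0}^{1} - 4 x^{a} \log{\left(x \right)}^{4} \, dx = - \frac{96}{\left(a + 1\right)^{5}},$$
and the integrand here is exactly the target integrand, so $I = - \frac{96}{\left(a + 1\right)^{5}}$.

Setting $a = \frac{5}{6}$:
$$I = - \frac{746496}{161051}.$$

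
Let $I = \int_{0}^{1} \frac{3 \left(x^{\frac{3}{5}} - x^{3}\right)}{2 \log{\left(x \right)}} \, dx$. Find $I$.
$- \log{\left(\frac{5 \sqrt{10}}{4} \right)}$

Introduce a parameter $a$ in the exponent: let $I(a) = \int_{0}^{1} \frac{3 \left(x^{\frac{3}{5}} - x^{a}\right)}{2 \log{\left(x \right)}} \, dx$.

Since $\dfrac{\partial}{\partial a}\,x^{a} = x^{a} \ln x$, the $\ln x$ in the denominator cancels and
$$\frac{dI}{da} = \int_{0}^{1} - \frac{3}{2} x^{a} \, dx = - \frac{3}{2} \left[\frac{x^{a+1}}{a+1}\right]_0^1 = - \frac{3}{2 a + 2}.$$

Integrating with respect to $a$ gives $I(a) = - \log{\left(\frac{5 \sqrt{10} \left(a + 1\right)^{\frac{3}{2}}}{32} \right)} + C$.

At $a = \frac{3}{5}$ the integrand is identically $0$, so $I(\frac{3}{5}) = 0$. The closed form gives $0$, hence $C = 0$.

Setting $a = 3$:
$$I = - \log{\left(\frac{5 \sqrt{10}}{4} \right)}.$$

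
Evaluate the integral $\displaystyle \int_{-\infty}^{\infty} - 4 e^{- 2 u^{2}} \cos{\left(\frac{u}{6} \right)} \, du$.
$- \frac{2 \sqrt{2} \sqrt{\pi}}{e^{\frac{1}{288}}}$

Let $b$ denote the cosine frequency and define $I(b) = \int_{-\infty}^{\infty} - 4 e^{- 2 u^{2}} \cos{\left(b u \right)} \, du$.

Differentiating under the integral sign,
$$I'(b) = \int_{-\infty}^{\infty} 4 u e^{- 2 u^{2}} \sin{\left(b u \right)} \, du.$$

Integrate $\int_{-\infty}^{\infty} u \sin(b u)\, e^{- 2 u^{2}}\, du$ by parts with $w = \sin(b u)$ and $dv = u\, e^{- 2 u^{2}}\, du$, giving $v = - \frac{e^{- 2 u^{2}}}{4}$. The boundary term vanishes and
$$\int_{-\infty}^{\infty} u \sin(b u)\, e^{- 2 u^{2}}\, du = \frac{b}{4} \int_{-\infty}^{\infty} \cos(b u)\, e^{- 2 u^{2}}\, du,$$
so $I'(b) = - \frac{b}{4}\, I(b)$.

This is a separable first-order ODE; solving with the initial condition $I(0) = \int_{-\infty}^{\infty} - 4 e^{- 2 u^{2}}\,du = - 2 \sqrt{2} \sqrt{\pi}$ gives
$$I(b) = - 2 \sqrt{2} \sqrt{\pi} e^{- \frac{b^{2}}{8}}.$$

Setting $b = \frac{1}{6}$:
$$I = - \frac{2 \sqrt{2} \sqrt{\pi}}{e^{\frac{1}{288}}}.$$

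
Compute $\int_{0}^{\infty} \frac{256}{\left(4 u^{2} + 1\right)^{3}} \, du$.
$24 \pi$

Recall the elementary integral
$$J(a) = \int_{0}^{\infty} \frac{4}{a^{2} + u^{2}} \, du = \frac{2 \pi}{a}.$$

Differentiating under the integral sign with respect to $a$,
$$\frac{dJ}{da} = \int_{0}^{\infty} - \frac{8 a}{\left(a^{2} + u^{2}\right)^{2}} \, du = - \frac{2 \pi}{a^{2}},$$
so $\int_{0}^{\infty} \frac{4}{\left(a^{2} + u^{2}\right)^{2}} \, du = \frac{\pi}{a^{3}}$.

Repeating — each differentiation of $1/(u^2+a^2)^j$ produces $-2ja/(u^2+a^2)^{j+1}$ — and dividing through by $-2ja$ at each step yields, after $2$ differentiations in total,
$$\int_{0}^{\infty} \frac{4}{\left(a^{2} + u^{2}\right)^{3}} \, du = \frac{3 \pi}{4 a^{5}}.$$

Setting $a = \frac{1}{2}$:
$$I = 24 \pi.$$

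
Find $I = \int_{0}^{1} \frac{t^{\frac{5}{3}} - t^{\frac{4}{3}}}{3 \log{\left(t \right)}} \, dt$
$- \frac{\log{\left(7 \right)}}{3} + \log{\left(2 \right)}$

Replace the exponent $\frac{4}{3}$ by a parameter $a$: let $I(a) = \int_{0}^{1} \frac{t^{\frac{5}{3}} - t^{a}}{3 \log{\left(t \right)}} \, dt$.

Since $\dfrac{\partial}{\partial a}\,t^{a} = t^{a} \ln t$, the $\ln t$ in the denominator cancels and
$$\frac{dI}{da} = \int_{0}^{1} - \frac{1}{3} t^{a} \, dt = - \frac{1}{3} \left[\frac{t^{a+1}}{a+1}\right]_0^1 = - \frac{1}{3 a + 3}.$$

Integrating with respect to $a$ gives $I(a) = - \frac{\log{\left(a + 1 \right)}}{3} - \frac{\log{\left(3 \right)}}{3} + \log{\left(2 \right)} + C$.

At $a = \frac{5}{3}$ the integrand is identically $0$, so $I(\frac{5}{3}) = 0$. The closed form gives $0$, hence $C = 0$.

Setting $a = \frac{4}{3}$:
$$I = - \frac{\log{\left(7 \right)}}{3} + \log{\left(2 \right)}.$$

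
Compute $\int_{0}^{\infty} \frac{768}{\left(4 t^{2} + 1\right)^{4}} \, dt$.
$60 \pi$

Start from the standard arctangent integral
$$J(a) = \int_{0}^{\infty} \frac{3}{a^{2} + t^{2}} \, dt = \frac{3 \pi}{2 a}.$$

Differentiating under the integral sign with respect to $a$,
$$\frac{dJ}{da} = \int_{0}^{\infty} - \frac{6 a}{\left(a^{2} + t^{2}\right)^{2}} \, dt = - \frac{3 \pi}{2 a^{2}},$$
so $\int_{0}^{\infty} \frac{3}{\left(a^{2} + t^{2}\right)^{2}} \, dt = \frac{3 \pi}{4 a^{3}}$.

Repeating — each differentiation of $1/(t^2+a^2)^j$ produces $-2ja/(t^2+a^2)^{j+1}$ — and dividing through by $-2ja$ at each step yields, after $3$ differentiations in total,
$$\int_{0}^{\infty} \frac{3}{\left(a^{2} + t^{2}\right)^{4}} \, dt = \frac{15 \pi}{32 a^{7}}.$$

Setting $a = \frac{1}{2}$:
$$I = 60 \pi.$$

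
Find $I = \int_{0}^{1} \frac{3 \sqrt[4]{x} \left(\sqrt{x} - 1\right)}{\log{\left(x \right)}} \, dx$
$- \log{\left(\frac{125}{343} \right)}$

Replace the exponent $\frac{1}{4}$ by a parameter $a$: let $I(a) = \int_{0}^{1} \frac{3 \left(x^{\frac{3}{4}} - x^{a}\right)}{\log{\left(x \right)}} \, dx$.

Since $\dfrac{\partial}{\partial a}\,x^{a} = x^{a} \ln x$, the $\ln x$ in the denominator cancels and
$$\frac{dI}{da} = \int_{0}^{1} -3 x^{a} \, dx = -3 \left[\frac{x^{a+1}}{a+1}\right]_0^1 = - \frac{3}{a + 1}.$$

Integrating with respect to $a$ gives $I(a) = - \log{\left(\frac{64 \left(a + 1\right)^{3}}{343} \right)} + C$.

At $a = \frac{3}{4}$ the integrand is identically $0$, so $I(\frac{3}{4}) = 0$. The closed form gives $0$, hence $C = 0$.

Setting $a = \frac{1}{4}$:
$$I = - \log{\left(\frac{125}{343} \right)}.$$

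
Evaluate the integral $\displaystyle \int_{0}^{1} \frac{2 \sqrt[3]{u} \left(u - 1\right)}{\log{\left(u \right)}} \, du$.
$\log{\left(\frac{49}{16} \right)}$

Replace the exponent $\frac{4}{3}$ by a parameter $a$: let $I(a) = \int_{0}^{1} \frac{2 \left(- \sqrt[3]{u} + u^{a}\right)}{\log{\left(u \right)}} \, du$.

Since $\dfrac{\partial}{\partial a}\,u^{a} = u^{a} \ln u$, the $\ln u$ in the denominator cancels and
$$\frac{dI}{da} = \int_{0}^{1} 2 u^{a} \, du = 2 \left[\frac{u^{a+1}}{a+1}\right]_0^1 = \frac{2}{a + 1}.$$

Integrating with respect to $a$ gives $I(a) = \log{\left(\frac{9 \left(a + 1\right)^{2}}{16} \right)} + C$.

At $a = \frac{1}{3}$ the integrand is identically $0$, so $I(\frac{1}{3}) = 0$. The closed form gives $0$, hence $C = 0$.

Setting $a = \frac{4}{3}$:
$$I = \log{\left(\frac{49}{16} \right)}.$$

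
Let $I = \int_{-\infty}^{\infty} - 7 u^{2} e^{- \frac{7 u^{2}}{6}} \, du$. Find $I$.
$- \frac{3 \sqrt{42} \sqrt{\pi}}{7}$

Start from the elementary integral
$$J(a) = \int_{-\infty}^{\infty} - 7 e^{- a u^{2}} \, du = - \frac{7 \sqrt{\pi}}{\sqrt{a}}.$$

Differentiating under the integral sign brings down a factor of $(-u^2)$:
$$\frac{dJ}{da} = \int_{-\infty}^{\infty} 7 u^{2} e^{- a u^{2}} \, du = \frac{7 \sqrt{\pi}}{2 a^{\frac{3}{2}}}.$$

The integral on the left is $-I$, so $I = - \frac{7 \sqrt{\pi}}{2 a^{\frac{3}{2}}}$.

Setting $a = \frac{7}{6}$:
$$I = - \frac{3 \sqrt{42} \sqrt{\pi}}{7}.$$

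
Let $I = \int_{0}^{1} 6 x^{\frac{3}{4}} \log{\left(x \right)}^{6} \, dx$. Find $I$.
$\frac{70778880}{823543}$

Begin with the known integral
$$J(a) = \int_{0}^{1} 6 x^{a} \, dx = \frac{6}{a + 1}.$$

Differentiating under the integral sign brings down a factor of $\ln x$:
$$\frac{dJ}{da} = \int_{0}^{1} 6 x^{a} \log{\left(x \right)} \, dx = - \frac{6}{\left(a + 1\right)^{2}}.$$

Repeating $6$ times in total — each differentiation brings down another $\ln x$ — gives
$$\frac{d^{6}J}{da^{6}} = \int_{0}^{1} 6 x^{a} \log{\left(x \right)}^{6} \, dx = \frac{4320}{\left(a + 1\right)^{7}},$$
and the integrand here is exactly the target integrand, so $I = \frac{4320}{\left(a + 1\right)^{7}}$.

Setting $a = \frac{3}{4}$:
$$I = \frac{70778880}{823543}.$$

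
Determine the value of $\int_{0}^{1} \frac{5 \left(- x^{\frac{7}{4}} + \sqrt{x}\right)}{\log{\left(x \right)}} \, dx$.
$- \log{\left(\frac{161051}{7776} \right)}$

Replace the exponent $\frac{7}{4}$ by a parameter $a$: let $I(a) = \int_{0}^{1} \frac{5 \left(\sqrt{x} - x^{a}\right)}{\log{\left(x \right)}} \, dx$.

Since $\dfrac{\partial}{\partial a}\,x^{a} = x^{a} \ln x$, the $\ln x$ in the denominator cancels and
$$\frac{dI}{da} = \int_{0}^{1} -5 x^{a} \, dx = -5 \left[\frac{x^{a+1}}{a+1}\right]_0^1 = - \frac{5}{a + 1}.$$

Integrating with respect to $a$ gives $I(a) = - \log{\left(\frac{32 \left(a + 1\right)^{5}}{243} \right)} + C$.

At $a = \frac{1}{2}$ the integrand is identically $0$, so $I(\frac{1}{2}) = 0$. The closed form gives $0$, hence $C = 0$.

Setting $a = \frac{7}{4}$:
$$I = - \log{\left(\frac{161051}{7776} \right)}.$$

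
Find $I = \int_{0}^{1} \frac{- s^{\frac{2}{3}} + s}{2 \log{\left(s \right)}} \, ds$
$\log{\left(\frac{\sqrt{30}}{5} \right)}$

Consider the one-parameter family: let $I(a) = \int_{0}^{1} \frac{s - s^{a}}{2 \log{\left(s \right)}} \, ds$.

Since $\dfrac{\partial}{\partial a}\,s^{a} = s^{a} \ln s$, the $\ln s$ in the denominator cancels and
$$\frac{dI}{da} = \int_{0}^{1} - \frac{1}{2} s^{a} \, ds = - \frac{1}{2} \left[\frac{s^{a+1}}{a+1}\right]_0^1 = - \frac{1}{2 a + 2}.$$

Integrating with respect to $a$ gives $I(a) = - \frac{\log{\left(a + 1 \right)}}{2} + \frac{\log{\left(2 \right)}}{2} + C$.

At $a = 1$ the integrand is identically $0$, so $I(1) = 0$. The closed form gives $0$, hence $C = 0$.

Setting $a = \frac{2}{3}$:
$$I = \log{\left(\frac{\sqrt{30}}{5} \right)}.$$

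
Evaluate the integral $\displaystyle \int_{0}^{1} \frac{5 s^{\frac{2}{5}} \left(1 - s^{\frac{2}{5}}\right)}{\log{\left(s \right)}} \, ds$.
$- \log{\left(\frac{59049}{16807} \right)}$

Consider the one-parameter family: let $I(a) = \int_{0}^{1} \frac{5 \left(s^{\frac{2}{5}} - s^{a}\right)}{\log{\left(s \right)}} \, ds$.

Since $\dfrac{\partial}{\partial a}\,s^{a} = s^{a} \ln s$, the $\ln s$ in the denominator cancels and
$$\frac{dI}{da} = \int_{0}^{1} -5 s^{a} \, ds = -5 \left[\frac{s^{a+1}}{a+1}\right]_0^1 = - \frac{5}{a + 1}.$$

Integrating with respect to $a$ gives $I(a) = - \log{\left(\frac{3125 \left(a + 1\right)^{5}}{16807} \right)} + C$.

At $a = \frac{2}{5}$ the integrand is identically $0$, so $I(\frac{2}{5}) = 0$. The closed form gives $0$, hence $C = 0$.

Setting $a = \frac{4}{5}$:
$$I = - \log{\left(\frac{59049}{16807} \right)}.$$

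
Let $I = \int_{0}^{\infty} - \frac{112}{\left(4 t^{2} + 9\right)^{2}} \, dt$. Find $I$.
$- \frac{14 \pi}{27}$

Start from the standard arctangent integral
$$J(a) = \int_{0}^{\infty} - \frac{7}{a^{2} + t^{2}} \, dt = - \frac{7 \pi}{2 a}.$$

Differentiating under the integral sign with respect to $a$,
$$\frac{dJ}{da} = \int_{0}^{\infty} \frac{14 a}{\left(a^{2} + t^{2}\right)^{2}} \, dt = \frac{7 \pi}{2 a^{2}},$$
so $\int_{0}^{\infty} - \frac{7}{\left(a^{2} + t^{2}\right)^{2}} \, dt = - \frac{7 \pi}{4 a^{3}}$.

Setting $a = \frac{3}{2}$:
$$I = - \frac{14 \pi}{27}.$$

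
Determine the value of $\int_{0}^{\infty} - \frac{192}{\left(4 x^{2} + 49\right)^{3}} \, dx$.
$- \frac{18 \pi}{16807}$

Recall the elementary integral
$$J(a) = \int_{0}^{\infty} - \frac{3}{a^{2} + x^{2}} \, dx = - \frac{3 \pi}{2 a}.$$

Differentiating under the integral sign with respect to $a$,
$$\frac{dJ}{da} = \int_{0}^{\infty} \frac{6 a}{\left(a^{2} + x^{2}\right)^{2}} \, dx = \frac{3 \pi}{2 a^{2}},$$
so $\int_{0}^{\infty} - \frac{3}{\left(a^{2} + x^{2}\right)^{2}} \, dx = - \frac{3 \pi}{4 a^{3}}$.

Repeating — each differentiation of $1/(x^2+a^2)^j$ produces $-2ja/(x^2+a^2)^{j+1}$ — and dividing through by $-2ja$ at each step yields, after $2$ differentiations in total,
$$\int_{0}^{\infty} - \frac{3}{\left(a^{2} + x^{2}\right)^{3}} \, dx = - \frac{9 \pi}{16 a^{5}}.$$

Setting $a = \frac{7}{2}$:
$$I = - \frac{18 \pi}{16807}.$$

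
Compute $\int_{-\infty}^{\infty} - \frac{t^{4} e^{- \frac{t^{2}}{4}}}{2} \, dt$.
$- 12 \sqrt{\pi}$

Start from the elementary integral
$$J(a) = \int_{-\infty}^{\infty} - \frac{e^{- a t^{2}}}{2} \, dt = - \frac{\sqrt{\pi}}{2 \sqrt{a}}.$$

Differentiating under the integral sign brings down a factor of $(-t^2)$:
$$\frac{dJ}{da} = \int_{-\infty}^{\infty} \frac{t^{2} e^{- a t^{2}}}{2} \, dt = \frac{\sqrt{\pi}}{4 a^{\frac{3}{2}}}.$$

Repeating twice in total — each differentiation brings down another $(-t^2)$ — gives
$$\frac{d^{2}J}{da^{2}} = \int_{-\infty}^{\infty} - \frac{t^{4} e^{- a t^{2}}}{2} \, dt = - \frac{3 \sqrt{\pi}}{8 a^{\frac{5}{2}}},$$
and the integrand here is exactly the target integrand, so $I = - \frac{3 \sqrt{\pi}}{8 a^{\frac{5}{2}}}$.

Setting $a = \frac{1}{4}$:
$$I = - 12 \sqrt{\pi}.$$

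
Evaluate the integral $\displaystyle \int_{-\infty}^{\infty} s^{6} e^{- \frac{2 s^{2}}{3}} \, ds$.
$\frac{405 \sqrt{6} \sqrt{\pi}}{128}$

Start from the elementary integral
$$J(a) = \int_{-\infty}^{\infty} e^{- a s^{2}} \, ds = \frac{\sqrt{\pi}}{\sqrt{a}}.$$

Differentiating under the integral sign brings down a factor of $(-s^2)$:
$$\frac{dJ}{da} = \int_{-\infty}^{\infty} - s^{2} e^{- a s^{2}} \, ds = - \frac{\sqrt{\pi}}{2 a^{\frac{3}{2}}}.$$

Repeating $3$ times in total — each differentiation brings down another $(-s^2)$ — gives
$$\frac{d^{3}J}{da^{3}} = \int_{-\infty}^{\infty} - s^{6} e^{- a s^{2}} \, ds = - \frac{15 \sqrt{\pi}}{8 a^{\frac{7}{2}}},$$
and the integrand here is $(-1)^{3}$ times the target integrand, so $I = (-1)^{3}\,\frac{d^{3}J}{da^{3}} = \frac{15 \sqrt{\pi}}{8 a^{\frac{7}{2}}}$.

Setting $a = \frac{2}{3}$:
$$I = \frac{405 \sqrt{6} \sqrt{\pi}}{128}.$$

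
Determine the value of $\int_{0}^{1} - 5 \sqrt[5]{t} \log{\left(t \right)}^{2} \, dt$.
$- \frac{625}{108}$

Consider the simpler parametrised integral
$$J(a) = \int_{0}^{1} - 5 t^{a} \, dt = - \frac{5}{a + 1}.$$

Differentiating under the integral sign brings down a factor of $\ln t$:
$$\frac{dJ}{da} = \int_{0}^{1} - 5 t^{a} \log{\left(t \right)} \, dt = \frac{5}{\left(a + 1\right)^{2}}.$$

Repeating twice in total — each differentiation brings down another $\ln t$ — gives
$$\frac{d^{2}J}{da^{2}} = \int_{0}^{1} - 5 t^{a} \log{\left(t \right)}^{2} \, dt = - \frac{10}{\left(a + 1\right)^{3}},$$
and the integrand here is exactly the target integrand, so $I = - \frac{10}{\left(a + 1\right)^{3}}$.

Setting $a = \frac{1}{5}$:
$$I = - \frac{625}{108}.$$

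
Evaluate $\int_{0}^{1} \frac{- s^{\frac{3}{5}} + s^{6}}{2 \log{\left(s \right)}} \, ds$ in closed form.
$\log{\left(\frac{\sqrt{70}}{4} \right)}$

Replace the exponent $\frac{3}{5}$ by a parameter $a$: let $I(a) = \int_{0}^{1} \frac{s^{6} - s^{a}}{2 \log{\left(s \right)}} \, ds$.

Since $\dfrac{\partial}{\partial a}\,s^{a} = s^{a} \ln s$, the $\ln s$ in the denominator cancels and
$$\frac{dI}{da} = \int_{0}^{1} - \frac{1}{2} s^{a} \, ds = - \frac{1}{2} \left[\frac{s^{a+1}}{a+1}\right]_0^1 = - \frac{1}{2 a + 2}.$$

Integrating with respect to $a$ gives $I(a) = - \frac{\log{\left(a + 1 \right)}}{2} + \frac{\log{\left(7 \right)}}{2} + C$.

At $a = 6$ the integrand is identically $0$, so $I(6) = 0$. The closed form gives $0$, hence $C = 0$.

Setting $a = \frac{3}{5}$:
$$I = \log{\left(\frac{\sqrt{70}}{4} \right)}.$$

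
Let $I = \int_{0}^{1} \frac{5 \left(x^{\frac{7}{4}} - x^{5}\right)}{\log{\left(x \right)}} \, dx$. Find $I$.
$\log{\left(\frac{161051}{7962624} \right)}$

Introduce a parameter $a$ in the exponent: let $I(a) = \int_{0}^{1} \frac{5 \left(- x^{5} + x^{a}\right)}{\log{\left(x \right)}} \, dx$.

Since $\dfrac{\partial}{\partial a}\,x^{a} = x^{a} \ln x$, the $\ln x$ in the denominator cancels and
$$\frac{dI}{da} = \int_{0}^{1} 5 x^{a} \, dx = 5 \left[\frac{x^{a+1}}{a+1}\right]_0^1 = \frac{5}{a + 1}.$$

Integrating with respect to $a$ gives $I(a) = \log{\left(\frac{\left(a + 1\right)^{5}}{7776} \right)} + C$.

At $a = 5$ the integrand is identically $0$, so $I(5) = 0$. The closed form gives $0$, hence $C = 0$.

Setting $a = \frac{7}{4}$:
$$I = \log{\left(\frac{161051}{7962624} \right)}.$$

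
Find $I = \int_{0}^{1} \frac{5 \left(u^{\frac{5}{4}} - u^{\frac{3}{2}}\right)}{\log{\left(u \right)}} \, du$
$- \log{\left(\frac{100000}{59049} \right)}$

Consider the one-parameter family: let $I(a) = \int_{0}^{1} \frac{5 \left(u^{\frac{5}{4}} - u^{a}\right)}{\log{\left(u \right)}} \, du$.

Since $\dfrac{\partial}{\partial a}\,u^{a} = u^{a} \ln u$, the $\ln u$ in the denominator cancels and
$$\frac{dI}{da} = \int_{0}^{1} -5 u^{a} \, du = -5 \left[\frac{u^{a+1}}{a+1}\right]_0^1 = - \frac{5}{a + 1}.$$

Integrating with respect to $a$ gives $I(a) = - \log{\left(\frac{1024 \left(a + 1\right)^{5}}{59049} \right)} + C$.

At $a = \frac{5}{4}$ the integrand is identically $0$, so $I(\frac{5}{4}) = 0$. The closed form gives $0$, hence $C = 0$.

Setting $a = \frac{3}{2}$:
$$I = - \log{\left(\frac{100000}{59049} \right)}.$$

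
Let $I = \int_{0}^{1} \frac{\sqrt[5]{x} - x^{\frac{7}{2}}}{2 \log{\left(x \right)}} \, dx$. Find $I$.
$- \frac{\log{\left(15 \right)}}{2} + \log{\left(2 \right)}$

Replace the exponent $\frac{1}{5}$ by a parameter $a$: let $I(a) = \int_{0}^{1} \frac{- x^{\frac{7}{2}} + x^{a}}{2 \log{\left(x \right)}} \, dx$.

Since $\dfrac{\partial}{\partial a}\,x^{a} = x^{a} \ln x$, the $\ln x$ in the denominator cancels and
$$\frac{dI}{da} = \int_{0}^{1} \frac{1}{2} x^{a} \, dx = \frac{1}{2} \left[\frac{x^{a+1}}{a+1}\right]_0^1 = \frac{1}{2 \left(a + 1\right)}.$$

Integrating with respect to $a$ gives $I(a) = \frac{\log{\left(a + 1 \right)}}{2} - \log{\left(3 \right)} + \frac{\log{\left(2 \right)}}{2} + C$.

At $a = \frac{7}{2}$ the integrand is identically $0$, so $I(\frac{7}{2}) = 0$. The closed form gives $0$, hence $C = 0$.

Setting $a = \frac{1}{5}$:
$$I = - \frac{\log{\left(15 \right)}}{2} + \log{\left(2 \right)}.$$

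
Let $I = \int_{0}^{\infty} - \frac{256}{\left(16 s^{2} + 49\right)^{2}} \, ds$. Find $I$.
$- \frac{16 \pi}{343}$

Recall the elementary integral
$$J(a) = \int_{0}^{\infty} - \frac{1}{a^{2} + s^{2}} \, ds = - \frac{\pi}{2 a}.$$

Differentiating under the integral sign with respect to $a$,
$$\frac{dJ}{da} = \int_{0}^{\infty} \frac{2 a}{\left(a^{2} + s^{2}\right)^{2}} \, ds = \frac{\pi}{2 a^{2}},$$
so $\int_{0}^{\infty} - \frac{1}{\left(a^{2} + s^{2}\right)^{2}} \, ds = - \frac{\pi}{4 a^{3}}$.

Setting $a = \frac{7}{4}$:
$$I = - \frac{16 \pi}{343}.$$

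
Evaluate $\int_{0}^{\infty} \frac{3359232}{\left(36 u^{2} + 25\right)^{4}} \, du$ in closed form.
$\frac{17496 \pi}{15625}$

Start from the standard arctangent integral
$$J(a) = \int_{0}^{\infty} \frac{2}{a^{2} + u^{2}} \, du = \frac{\pi}{a}.$$

Differentiating under the integral sign with respect to $a$,
$$\frac{dJ}{da} = \int_{0}^{\infty} - \frac{4 a}{\left(a^{2} + u^{2}\right)^{2}} \, du = - \frac{\pi}{a^{2}},$$
so $\int_{0}^{\infty} \frac{2}{\left(a^{2} + u^{2}\right)^{2}} \, du = \frac{\pi}{2 a^{3}}$.

Repeating — each differentiation of $1/(u^2+a^2)^j$ produces $-2ja/(u^2+a^2)^{j+1}$ — and dividing through by $-2ja$ at each step yields, after $3$ differentiations in total,
$$\int_{0}^{\infty} \frac{2}{\left(a^{2} + u^{2}\right)^{4}} \, du = \frac{5 \pi}{16 a^{7}}.$$

Setting $a = \frac{5}{6}$:
$$I = \frac{17496 \pi}{15625}.$$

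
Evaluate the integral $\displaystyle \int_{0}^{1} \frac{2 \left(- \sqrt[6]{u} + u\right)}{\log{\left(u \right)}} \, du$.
$\log{\left(\frac{144}{49} \right)}$

Consider the one-parameter family: let $I(a) = \int_{0}^{1} \frac{2 \left(- \sqrt[6]{u} + u^{a}\right)}{\log{\left(u \right)}} \, du$.

Since $\dfrac{\partial}{\partial a}\,u^{a} = u^{a} \ln u$, the $\ln u$ in the denominator cancels and
$$\frac{dI}{da} = \int_{0}^{1} 2 u^{a} \, du = 2 \left[\frac{u^{a+1}}{a+1}\right]_0^1 = \frac{2}{a + 1}.$$

Integrating with respect to $a$ gives $I(a) = \log{\left(\frac{36 \left(a + 1\right)^{2}}{49} \right)} + C$.

At $a = \frac{1}{6}$ the integrand is identically $0$, so $I(\frac{1}{6}) = 0$. The closed form gives $0$, hence $C = 0$.

Setting $a = 1$:
$$I = \log{\left(\frac{144}{49} \right)}.$$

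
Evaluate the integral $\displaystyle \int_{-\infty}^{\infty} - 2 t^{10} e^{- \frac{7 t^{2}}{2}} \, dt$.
$- \frac{270 \sqrt{14} \sqrt{\pi}}{16807}$

Begin with the known integral
$$J(a) = \int_{-\infty}^{\infty} - 2 e^{- a t^{2}} \, dt = - \frac{2 \sqrt{\pi}}{\sqrt{a}}.$$

Differentiating under the integral sign brings down a factor of $(-t^2)$:
$$\frac{dJ}{da} = \int_{-\infty}^{\infty} 2 t^{2} e^{- a t^{2}} \, dt = \frac{\sqrt{\pi}}{a^{\frac{3}{2}}}.$$

Repeating $5$ times in total — each differentiation brings down another $(-t^2)$ — gives
$$\frac{d^{5}J}{da^{5}} = \int_{-\infty}^{\infty} 2 t^{10} e^{- a t^{2}} \, dt = \frac{945 \sqrt{\pi}}{16 a^{\frac{11}{2}}},$$
and the integrand here is $(-1)^{5}$ times the target integrand, so $I = (-1)^{5}\,\frac{d^{5}J}{da^{5}} = - \frac{945 \sqrt{\pi}}{16 a^{\frac{11}{2}}}$.

Setting $a = \frac{7}{2}$:
$$I = - \frac{270 \sqrt{14} \sqrt{\pi}}{16807}.$$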